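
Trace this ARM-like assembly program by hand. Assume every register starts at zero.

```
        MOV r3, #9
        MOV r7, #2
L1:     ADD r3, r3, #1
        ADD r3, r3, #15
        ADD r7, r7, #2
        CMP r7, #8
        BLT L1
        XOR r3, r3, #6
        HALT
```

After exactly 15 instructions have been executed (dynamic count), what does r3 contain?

MOV r3, #9 → r3=9
MOV r7, #2 → r7=2
ADD r3, r3, #1 → r3=9+1=10
ADD r3, r3, #15 → r3=10+15=25
ADD r7, r7, #2 → r7=2+2=4
CMP r7, #8  (cmp 4,8)
BLT L1: taken
ADD r3, r3, #1 → r3=25+1=26
ADD r3, r3, #15 → r3=26+15=41
ADD r7, r7, #2 → r7=4+2=6
CMP r7, #8  (cmp 6,8)
BLT L1: taken
ADD r3, r3, #1 → r3=41+1=42
ADD r3, r3, #15 → r3=42+15=57
ADD r7, r7, #2 → r7=6+2=8
After step 15: r3 = 57.

57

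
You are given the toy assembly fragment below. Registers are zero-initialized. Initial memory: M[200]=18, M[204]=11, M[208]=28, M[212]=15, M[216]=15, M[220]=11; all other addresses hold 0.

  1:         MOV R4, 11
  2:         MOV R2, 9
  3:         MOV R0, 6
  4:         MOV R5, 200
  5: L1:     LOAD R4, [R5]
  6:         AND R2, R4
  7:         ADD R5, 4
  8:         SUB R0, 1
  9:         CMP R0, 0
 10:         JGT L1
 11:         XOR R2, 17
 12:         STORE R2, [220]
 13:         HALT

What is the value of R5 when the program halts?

R4=11
R2=9
R0=6
R5=200
R4=M[200]=18
R2=9&18=0
R5=200+4=204
R0=6-1=5
CMP R0, 0  (cmp 5,0)
JGT L1: taken
R4=M[204]=11
R2=0&11=0
R5=204+4=208
R0=5-1=4
CMP R0, 0  (cmp 4,0)
JGT L1: taken
R4=M[208]=28
R2=0&28=0
R5=208+4=212
R0=4-1=3
CMP R0, 0  (cmp 3,0)
JGT L1: taken
R4=M[212]=15
R2=0&15=0
R5=212+4=216
R0=3-1=2
CMP R0, 0  (cmp 2,0)
JGT L1: taken
R4=M[216]=15
R2=0&15=0
R5=216+4=220
R0=2-1=1
CMP R0, 0  (cmp 1,0)
JGT L1: taken
R4=M[220]=11
R2=0&11=0
R5=220+4=224
R0=1-1=0
CMP R0, 0  (cmp 0,0)
JGT L1: not taken
R2=0^17=17
STORE R2, [220] → M[220]=17
halt.

224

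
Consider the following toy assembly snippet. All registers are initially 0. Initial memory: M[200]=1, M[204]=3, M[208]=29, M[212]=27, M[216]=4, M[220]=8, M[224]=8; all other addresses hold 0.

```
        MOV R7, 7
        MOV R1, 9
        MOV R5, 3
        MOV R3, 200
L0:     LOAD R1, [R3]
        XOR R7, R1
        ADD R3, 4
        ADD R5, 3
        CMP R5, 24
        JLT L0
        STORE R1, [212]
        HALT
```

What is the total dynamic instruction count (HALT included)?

MOV R7, 7 → R7=7
MOV R1, 9 → R1=9
MOV R5, 3 → R5=3
MOV R3, 200 → R3=200
LOAD R1, [R3] → R1=M[200]=1
XOR R7, R1 → R7=7^1=6
ADD R3, 4 → R3=200+4=204
ADD R5, 3 → R5=3+3=6
CMP R5, 24  (cmp 6,24)
JLT L0: taken
LOAD R1, [R3] → R1=M[204]=3
XOR R7, R1 → R7=6^3=5
ADD R3, 4 → R3=204+4=208
ADD R5, 3 → R5=6+3=9
CMP R5, 24  (cmp 9,24)
JLT L0: taken
LOAD R1, [R3] → R1=M[208]=29
XOR R7, R1 → R7=5^29=24
ADD R3, 4 → R3=208+4=212
ADD R5, 3 → R5=9+3=12
CMP R5, 24  (cmp 12,24)
JLT L0: taken
LOAD R1, [R3] → R1=M[212]=27
XOR R7, R1 → R7=24^27=3
ADD R3, 4 → R3=212+4=216
ADD R5, 3 → R5=12+3=15
CMP R5, 24  (cmp 15,24)
JLT L0: taken
LOAD R1, [R3] → R1=M[216]=4
XOR R7, R1 → R7=3^4=7
ADD R3, 4 → R3=216+4=220
ADD R5, 3 → R5=15+3=18
CMP R5, 24  (cmp 18,24)
JLT L0: taken
LOAD R1, [R3] → R1=M[220]=8
XOR R7, R1 → R7=7^8=15
ADD R3, 4 → R3=220+4=224
ADD R5, 3 → R5=18+3=21
CMP R5, 24  (cmp 21,24)
JLT L0: taken
LOAD R1, [R3] → R1=M[224]=8
XOR R7, R1 → R7=15^8=7
ADD R3, 4 → R3=224+4=228
ADD R5, 3 → R5=21+3=24
CMP R5, 24  (cmp 24,24)
JLT L0: not taken
STORE R1, [212] → M[212]=8
halt.
Total executed instructions: 48.

48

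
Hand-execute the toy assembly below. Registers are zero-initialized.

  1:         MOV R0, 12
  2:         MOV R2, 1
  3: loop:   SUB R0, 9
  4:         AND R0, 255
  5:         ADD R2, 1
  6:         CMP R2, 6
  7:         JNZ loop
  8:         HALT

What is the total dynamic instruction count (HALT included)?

28

after MOV R0, 12: R0=12
after MOV R2, 1: R2=1
after SUB R0, 9: R0=12-9=3
after AND R0, 255: R0=3&255=3
after ADD R2, 1: R2=1+1=2
CMP R2, 6  (cmp 2,6)
JNZ loop: taken
after SUB R0, 9: R0=3-9=-6
after AND R0, 255: R0=(-6)&255=250
after ADD R2, 1: R2=2+1=3
CMP R2, 6  (cmp 3,6)
JNZ loop: taken
after SUB R0, 9: R0=250-9=241
after AND R0, 255: R0=241&255=241
after ADD R2, 1: R2=3+1=4
CMP R2, 6  (cmp 4,6)
JNZ loop: taken
after SUB R0, 9: R0=241-9=232
after AND R0, 255: R0=232&255=232
after ADD R2, 1: R2=4+1=5
CMP R2, 6  (cmp 5,6)
JNZ loop: taken
after SUB R0, 9: R0=232-9=223
after AND R0, 255: R0=223&255=223
after ADD R2, 1: R2=5+1=6
CMP R2, 6  (cmp 6,6)
JNZ loop: not taken
halt.
Total executed instructions: 28.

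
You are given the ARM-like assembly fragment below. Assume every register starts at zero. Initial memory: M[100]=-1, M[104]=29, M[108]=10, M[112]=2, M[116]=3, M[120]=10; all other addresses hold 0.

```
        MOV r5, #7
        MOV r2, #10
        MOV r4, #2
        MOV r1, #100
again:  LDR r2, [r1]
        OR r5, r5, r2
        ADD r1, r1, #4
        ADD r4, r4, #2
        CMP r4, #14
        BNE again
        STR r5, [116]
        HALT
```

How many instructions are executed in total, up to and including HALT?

42

MOV r5, #7 → r5=7
MOV r2, #10 → r2=10
MOV r4, #2 → r4=2
MOV r1, #100 → r1=100
LDR r2, [r1] → r2=M[100]=-1
OR r5, r5, r2 → r5=7|(-1)=-1
ADD r1, r1, #4 → r1=100+4=104
ADD r4, r4, #2 → r4=2+2=4
CMP r4, #14  (cmp 4,14)
BNE again: taken
LDR r2, [r1] → r2=M[104]=29
OR r5, r5, r2 → r5=(-1)|29=-1
ADD r1, r1, #4 → r1=104+4=108
ADD r4, r4, #2 → r4=4+2=6
CMP r4, #14  (cmp 6,14)
BNE again: taken
LDR r2, [r1] → r2=M[108]=10
OR r5, r5, r2 → r5=(-1)|10=-1
ADD r1, r1, #4 → r1=108+4=112
ADD r4, r4, #2 → r4=6+2=8
CMP r4, #14  (cmp 8,14)
BNE again: taken
LDR r2, [r1] → r2=M[112]=2
OR r5, r5, r2 → r5=(-1)|2=-1
ADD r1, r1, #4 → r1=112+4=116
ADD r4, r4, #2 → r4=8+2=10
CMP r4, #14  (cmp 10,14)
BNE again: taken
LDR r2, [r1] → r2=M[116]=3
OR r5, r5, r2 → r5=(-1)|3=-1
ADD r1, r1, #4 → r1=116+4=120
ADD r4, r4, #2 → r4=10+2=12
CMP r4, #14  (cmp 12,14)
BNE again: taken
LDR r2, [r1] → r2=M[120]=10
OR r5, r5, r2 → r5=(-1)|10=-1
ADD r1, r1, #4 → r1=120+4=124
ADD r4, r4, #2 → r4=12+2=14
CMP r4, #14  (cmp 14,14)
BNE again: not taken
STR r5, [116] → M[116]=-1
halt.
Total executed instructions: 42.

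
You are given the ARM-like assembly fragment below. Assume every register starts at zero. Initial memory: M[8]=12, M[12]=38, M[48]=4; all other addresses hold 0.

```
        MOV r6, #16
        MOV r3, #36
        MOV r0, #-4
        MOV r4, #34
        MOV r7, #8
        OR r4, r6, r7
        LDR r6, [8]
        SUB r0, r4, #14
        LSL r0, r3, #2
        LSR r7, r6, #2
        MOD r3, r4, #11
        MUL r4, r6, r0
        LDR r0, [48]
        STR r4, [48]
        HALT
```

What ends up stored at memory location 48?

1728

after MOV r6, #16: r6=16
after MOV r3, #36: r3=36
after MOV r0, #-4: r0=-4
after MOV r4, #34: r4=34
after MOV r7, #8: r7=8
after OR r4, r6, r7: r4=16|8=24
after LDR r6, [8]: r6=M[8]=12
after SUB r0, r4, #14: r0=24-14=10
after LSL r0, r3, #2: r0=36<<2=144
after LSR r7, r6, #2: r7=12>>2=3
after MOD r3, r4, #11: r3=24%11=2
after MUL r4, r6, r0: r4=12*144=1728
after LDR r0, [48]: r0=M[48]=4
STR r4, [48] → M[48]=1728
halt.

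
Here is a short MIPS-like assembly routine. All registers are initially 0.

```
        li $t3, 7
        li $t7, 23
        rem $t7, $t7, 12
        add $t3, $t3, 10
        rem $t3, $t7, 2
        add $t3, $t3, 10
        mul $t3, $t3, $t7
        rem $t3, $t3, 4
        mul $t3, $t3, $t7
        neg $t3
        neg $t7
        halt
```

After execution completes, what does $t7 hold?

-11

li $t3, 7 → $t3=7
li $t7, 23 → $t7=23
rem $t7, $t7, 12 → $t7=23%12=11
add $t3, $t3, 10 → $t3=7+10=17
rem $t3, $t7, 2 → $t3=11%2=1
add $t3, $t3, 10 → $t3=1+10=11
mul $t3, $t3, $t7 → $t3=11*11=121
rem $t3, $t3, 4 → $t3=121%4=1
mul $t3, $t3, $t7 → $t3=1*11=11
neg $t3 → $t3=-(11)=-11
neg $t7 → $t7=-(11)=-11
halt.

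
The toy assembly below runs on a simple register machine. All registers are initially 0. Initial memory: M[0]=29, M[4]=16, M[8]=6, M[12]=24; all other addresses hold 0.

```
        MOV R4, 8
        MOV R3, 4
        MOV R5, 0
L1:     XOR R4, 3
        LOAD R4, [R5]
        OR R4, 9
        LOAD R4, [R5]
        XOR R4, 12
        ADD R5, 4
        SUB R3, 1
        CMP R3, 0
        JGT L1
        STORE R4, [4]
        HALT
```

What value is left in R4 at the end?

20

R4=8
R3=4
R5=0
R4=8^3=11
R4=M[0]=29
R4=29|9=29
R4=M[0]=29
R4=29^12=17
R5=0+4=4
R3=4-1=3
CMP R3, 0  (cmp 3,0)
JGT L1: taken
R4=17^3=18
R4=M[4]=16
R4=16|9=25
R4=M[4]=16
R4=16^12=28
R5=4+4=8
R3=3-1=2
CMP R3, 0  (cmp 2,0)
JGT L1: taken
R4=28^3=31
R4=M[8]=6
R4=6|9=15
R4=M[8]=6
R4=6^12=10
R5=8+4=12
R3=2-1=1
CMP R3, 0  (cmp 1,0)
JGT L1: taken
R4=10^3=9
R4=M[12]=24
R4=24|9=25
R4=M[12]=24
R4=24^12=20
R5=12+4=16
R3=1-1=0
CMP R3, 0  (cmp 0,0)
JGT L1: not taken
STORE R4, [4] → M[4]=20
halt.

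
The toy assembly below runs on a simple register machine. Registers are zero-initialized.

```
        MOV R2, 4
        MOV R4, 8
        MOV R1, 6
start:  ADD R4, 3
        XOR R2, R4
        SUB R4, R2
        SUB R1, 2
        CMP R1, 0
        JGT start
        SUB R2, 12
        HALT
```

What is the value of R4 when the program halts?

48

R2=4
R4=8
R1=6
R4=8+3=11
R2=4^11=15
R4=11-15=-4
R1=6-2=4
CMP R1, 0  (cmp 4,0)
JGT start: taken
R4=(-4)+3=-1
R2=15^(-1)=-16
R4=(-1)-(-16)=15
R1=4-2=2
CMP R1, 0  (cmp 2,0)
JGT start: taken
R4=15+3=18
R2=(-16)^18=-30
R4=18-(-30)=48
R1=2-2=0
CMP R1, 0  (cmp 0,0)
JGT start: not taken
R2=(-30)-12=-42
halt.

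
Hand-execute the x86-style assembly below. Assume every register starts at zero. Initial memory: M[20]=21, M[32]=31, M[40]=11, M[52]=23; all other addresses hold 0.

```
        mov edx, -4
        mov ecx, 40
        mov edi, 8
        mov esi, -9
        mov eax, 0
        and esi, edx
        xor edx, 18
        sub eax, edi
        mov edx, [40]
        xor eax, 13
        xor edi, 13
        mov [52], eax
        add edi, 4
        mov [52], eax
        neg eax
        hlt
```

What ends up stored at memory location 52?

-11

edx=-4
ecx=40
edi=8
esi=-9
eax=0
esi=(-9)&(-4)=-12
edx=(-4)^18=-18
eax=0-8=-8
edx=M[40]=11
eax=(-8)^13=-11
edi=8^13=5
mov [52], eax → M[52]=-11
edi=5+4=9
mov [52], eax → M[52]=-11
eax=-(-11)=11
halt.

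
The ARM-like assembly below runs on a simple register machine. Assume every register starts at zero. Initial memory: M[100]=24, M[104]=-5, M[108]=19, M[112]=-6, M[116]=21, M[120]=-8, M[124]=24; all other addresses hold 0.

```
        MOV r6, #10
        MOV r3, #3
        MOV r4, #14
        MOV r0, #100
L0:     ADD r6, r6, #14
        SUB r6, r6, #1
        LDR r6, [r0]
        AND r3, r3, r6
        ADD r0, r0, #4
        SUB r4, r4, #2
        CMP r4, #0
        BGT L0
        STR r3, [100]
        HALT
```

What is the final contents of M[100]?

0

after MOV r6, #10: r6=10
after MOV r3, #3: r3=3
after MOV r4, #14: r4=14
after MOV r0, #100: r0=100
after ADD r6, r6, #14: r6=10+14=24
after SUB r6, r6, #1: r6=24-1=23
after LDR r6, [r0]: r6=M[100]=24
after AND r3, r3, r6: r3=3&24=0
after ADD r0, r0, #4: r0=100+4=104
after SUB r4, r4, #2: r4=14-2=12
CMP r4, #0  (cmp 12,0)
BGT L0: taken
after ADD r6, r6, #14: r6=24+14=38
after SUB r6, r6, #1: r6=38-1=37
after LDR r6, [r0]: r6=M[104]=-5
after AND r3, r3, r6: r3=0&(-5)=0
after ADD r0, r0, #4: r0=104+4=108
after SUB r4, r4, #2: r4=12-2=10
CMP r4, #0  (cmp 10,0)
BGT L0: taken
after ADD r6, r6, #14: r6=(-5)+14=9
after SUB r6, r6, #1: r6=9-1=8
after LDR r6, [r0]: r6=M[108]=19
after AND r3, r3, r6: r3=0&19=0
after ADD r0, r0, #4: r0=108+4=112
after SUB r4, r4, #2: r4=10-2=8
CMP r4, #0  (cmp 8,0)
BGT L0: taken
after ADD r6, r6, #14: r6=19+14=33
after SUB r6, r6, #1: r6=33-1=32
after LDR r6, [r0]: r6=M[112]=-6
after AND r3, r3, r6: r3=0&(-6)=0
after ADD r0, r0, #4: r0=112+4=116
after SUB r4, r4, #2: r4=8-2=6
CMP r4, #0  (cmp 6,0)
BGT L0: taken
after ADD r6, r6, #14: r6=(-6)+14=8
after SUB r6, r6, #1: r6=8-1=7
after LDR r6, [r0]: r6=M[116]=21
after AND r3, r3, r6: r3=0&21=0
after ADD r0, r0, #4: r0=116+4=120
after SUB r4, r4, #2: r4=6-2=4
CMP r4, #0  (cmp 4,0)
BGT L0: taken
after ADD r6, r6, #14: r6=21+14=35
after SUB r6, r6, #1: r6=35-1=34
after LDR r6, [r0]: r6=M[120]=-8
after AND r3, r3, r6: r3=0&(-8)=0
after ADD r0, r0, #4: r0=120+4=124
after SUB r4, r4, #2: r4=4-2=2
CMP r4, #0  (cmp 2,0)
BGT L0: taken
after ADD r6, r6, #14: r6=(-8)+14=6
after SUB r6, r6, #1: r6=6-1=5
after LDR r6, [r0]: r6=M[124]=24
after AND r3, r3, r6: r3=0&24=0
after ADD r0, r0, #4: r0=124+4=128
after SUB r4, r4, #2: r4=2-2=0
CMP r4, #0  (cmp 0,0)
BGT L0: not taken
STR r3, [100] → M[100]=0
halt.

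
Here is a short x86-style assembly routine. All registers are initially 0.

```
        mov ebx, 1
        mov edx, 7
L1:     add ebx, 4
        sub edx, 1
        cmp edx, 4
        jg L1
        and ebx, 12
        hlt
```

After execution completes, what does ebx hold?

after mov ebx, 1: ebx=1
after mov edx, 7: edx=7
after add ebx, 4: ebx=1+4=5
after sub edx, 1: edx=7-1=6
cmp edx, 4  (cmp 6,4)
jg L1: taken
after add ebx, 4: ebx=5+4=9
after sub edx, 1: edx=6-1=5
cmp edx, 4  (cmp 5,4)
jg L1: taken
after add ebx, 4: ebx=9+4=13
after sub edx, 1: edx=5-1=4
cmp edx, 4  (cmp 4,4)
jg L1: not taken
after and ebx, 12: ebx=13&12=12
halt.

12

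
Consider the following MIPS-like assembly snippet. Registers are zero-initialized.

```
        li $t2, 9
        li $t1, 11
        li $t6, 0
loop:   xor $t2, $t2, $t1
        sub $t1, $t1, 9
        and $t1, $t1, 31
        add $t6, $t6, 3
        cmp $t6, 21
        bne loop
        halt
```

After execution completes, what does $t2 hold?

5

after li $t2, 9: $t2=9
after li $t1, 11: $t1=11
after li $t6, 0: $t6=0
after xor $t2, $t2, $t1: $t2=9^11=2
after sub $t1, $t1, 9: $t1=11-9=2
after and $t1, $t1, 31: $t1=2&31=2
after add $t6, $t6, 3: $t6=0+3=3
cmp $t6, 21  (cmp 3,21)
bne loop: taken
after xor $t2, $t2, $t1: $t2=2^2=0
after sub $t1, $t1, 9: $t1=2-9=-7
after and $t1, $t1, 31: $t1=(-7)&31=25
after add $t6, $t6, 3: $t6=3+3=6
cmp $t6, 21  (cmp 6,21)
bne loop: taken
after xor $t2, $t2, $t1: $t2=0^25=25
after sub $t1, $t1, 9: $t1=25-9=16
after and $t1, $t1, 31: $t1=16&31=16
after add $t6, $t6, 3: $t6=6+3=9
cmp $t6, 21  (cmp 9,21)
bne loop: taken
after xor $t2, $t2, $t1: $t2=25^16=9
after sub $t1, $t1, 9: $t1=16-9=7
after and $t1, $t1, 31: $t1=7&31=7
after add $t6, $t6, 3: $t6=9+3=12
cmp $t6, 21  (cmp 12,21)
bne loop: taken
after xor $t2, $t2, $t1: $t2=9^7=14
after sub $t1, $t1, 9: $t1=7-9=-2
after and $t1, $t1, 31: $t1=(-2)&31=30
after add $t6, $t6, 3: $t6=12+3=15
cmp $t6, 21  (cmp 15,21)
bne loop: taken
after xor $t2, $t2, $t1: $t2=14^30=16
after sub $t1, $t1, 9: $t1=30-9=21
after and $t1, $t1, 31: $t1=21&31=21
after add $t6, $t6, 3: $t6=15+3=18
cmp $t6, 21  (cmp 18,21)
bne loop: taken
after xor $t2, $t2, $t1: $t2=16^21=5
after sub $t1, $t1, 9: $t1=21-9=12
after and $t1, $t1, 31: $t1=12&31=12
after add $t6, $t6, 3: $t6=18+3=21
cmp $t6, 21  (cmp 21,21)
bne loop: not taken
halt.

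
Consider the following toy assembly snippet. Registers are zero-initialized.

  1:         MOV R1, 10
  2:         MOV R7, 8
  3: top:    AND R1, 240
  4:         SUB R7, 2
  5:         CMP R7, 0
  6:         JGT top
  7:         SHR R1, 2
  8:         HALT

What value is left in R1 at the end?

0

MOV R1, 10 → R1=10
MOV R7, 8 → R7=8
AND R1, 240 → R1=10&240=0
SUB R7, 2 → R7=8-2=6
CMP R7, 0  (cmp 6,0)
JGT top: taken
AND R1, 240 → R1=0&240=0
SUB R7, 2 → R7=6-2=4
CMP R7, 0  (cmp 4,0)
JGT top: taken
AND R1, 240 → R1=0&240=0
SUB R7, 2 → R7=4-2=2
CMP R7, 0  (cmp 2,0)
JGT top: taken
AND R1, 240 → R1=0&240=0
SUB R7, 2 → R7=2-2=0
CMP R7, 0  (cmp 0,0)
JGT top: not taken
SHR R1, 2 → R1=0>>2=0
halt.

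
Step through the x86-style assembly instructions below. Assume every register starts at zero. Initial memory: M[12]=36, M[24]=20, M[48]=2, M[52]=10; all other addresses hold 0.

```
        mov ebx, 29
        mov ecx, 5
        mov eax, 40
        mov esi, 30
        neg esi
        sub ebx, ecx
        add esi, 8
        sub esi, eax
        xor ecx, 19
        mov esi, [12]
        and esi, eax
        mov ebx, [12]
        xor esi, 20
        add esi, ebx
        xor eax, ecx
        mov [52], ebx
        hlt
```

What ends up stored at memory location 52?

mov ebx, 29 → ebx=29
mov ecx, 5 → ecx=5
mov eax, 40 → eax=40
mov esi, 30 → esi=30
neg esi → esi=-(30)=-30
sub ebx, ecx → ebx=29-5=24
add esi, 8 → esi=(-30)+8=-22
sub esi, eax → esi=(-22)-40=-62
xor ecx, 19 → ecx=5^19=22
mov esi, [12] → esi=M[12]=36
and esi, eax → esi=36&40=32
mov ebx, [12] → ebx=M[12]=36
xor esi, 20 → esi=32^20=52
add esi, ebx → esi=52+36=88
xor eax, ecx → eax=40^22=62
mov [52], ebx → M[52]=36
halt.

36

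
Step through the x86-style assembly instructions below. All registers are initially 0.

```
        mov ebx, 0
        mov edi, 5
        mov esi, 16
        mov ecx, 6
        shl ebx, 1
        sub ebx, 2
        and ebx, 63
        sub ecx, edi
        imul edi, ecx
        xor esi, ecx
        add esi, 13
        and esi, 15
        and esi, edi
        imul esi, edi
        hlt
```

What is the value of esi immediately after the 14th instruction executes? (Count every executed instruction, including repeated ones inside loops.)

20

ebx=0
edi=5
esi=16
ecx=6
ebx=0<<1=0
ebx=0-2=-2
ebx=(-2)&63=62
ecx=6-5=1
edi=5*1=5
esi=16^1=17
esi=17+13=30
esi=30&15=14
esi=14&5=4
esi=4*5=20
After step 14: esi = 20.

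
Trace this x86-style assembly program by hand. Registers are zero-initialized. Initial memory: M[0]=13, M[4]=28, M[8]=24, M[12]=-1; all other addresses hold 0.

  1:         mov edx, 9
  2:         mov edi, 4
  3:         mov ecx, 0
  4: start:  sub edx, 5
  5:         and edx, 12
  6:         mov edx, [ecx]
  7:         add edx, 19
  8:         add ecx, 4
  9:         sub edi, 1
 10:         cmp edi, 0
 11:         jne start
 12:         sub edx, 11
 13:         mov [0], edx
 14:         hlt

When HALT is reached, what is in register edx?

mov edx, 9 → edx=9
mov edi, 4 → edi=4
mov ecx, 0 → ecx=0
sub edx, 5 → edx=9-5=4
and edx, 12 → edx=4&12=4
mov edx, [ecx] → edx=M[0]=13
add edx, 19 → edx=13+19=32
add ecx, 4 → ecx=0+4=4
sub edi, 1 → edi=4-1=3
cmp edi, 0  (cmp 3,0)
jne start: taken
sub edx, 5 → edx=32-5=27
and edx, 12 → edx=27&12=8
mov edx, [ecx] → edx=M[4]=28
add edx, 19 → edx=28+19=47
add ecx, 4 → ecx=4+4=8
sub edi, 1 → edi=3-1=2
cmp edi, 0  (cmp 2,0)
jne start: taken
sub edx, 5 → edx=47-5=42
and edx, 12 → edx=42&12=8
mov edx, [ecx] → edx=M[8]=24
add edx, 19 → edx=24+19=43
add ecx, 4 → ecx=8+4=12
sub edi, 1 → edi=2-1=1
cmp edi, 0  (cmp 1,0)
jne start: taken
sub edx, 5 → edx=43-5=38
and edx, 12 → edx=38&12=4
mov edx, [ecx] → edx=M[12]=-1
add edx, 19 → edx=(-1)+19=18
add ecx, 4 → ecx=12+4=16
sub edi, 1 → edi=1-1=0
cmp edi, 0  (cmp 0,0)
jne start: not taken
sub edx, 11 → edx=18-11=7
mov [0], edx → M[0]=7
halt.

7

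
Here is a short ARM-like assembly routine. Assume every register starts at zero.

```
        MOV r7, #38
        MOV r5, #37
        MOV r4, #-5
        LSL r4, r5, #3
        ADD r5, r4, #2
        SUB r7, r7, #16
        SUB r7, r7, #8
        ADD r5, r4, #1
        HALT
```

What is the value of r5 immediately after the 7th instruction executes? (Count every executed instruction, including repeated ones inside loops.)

after MOV r7, #38: r7=38
after MOV r5, #37: r5=37
after MOV r4, #-5: r4=-5
after LSL r4, r5, #3: r4=37<<3=296
after ADD r5, r4, #2: r5=296+2=298
after SUB r7, r7, #16: r7=38-16=22
after SUB r7, r7, #8: r7=22-8=14
After step 7: r5 = 298.

298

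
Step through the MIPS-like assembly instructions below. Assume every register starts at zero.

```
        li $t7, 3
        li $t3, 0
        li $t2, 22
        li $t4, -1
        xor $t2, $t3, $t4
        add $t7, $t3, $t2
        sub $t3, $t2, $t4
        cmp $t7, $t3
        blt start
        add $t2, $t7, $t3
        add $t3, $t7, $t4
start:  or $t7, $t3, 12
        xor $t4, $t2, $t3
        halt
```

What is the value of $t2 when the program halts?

$t7=3
$t3=0
$t2=22
$t4=-1
$t2=0^(-1)=-1
$t7=0+(-1)=-1
$t3=(-1)-(-1)=0
cmp $t7, $t3  (cmp -1,0)
blt start: taken
$t7=0|12=12
$t4=(-1)^0=-1
halt.

-1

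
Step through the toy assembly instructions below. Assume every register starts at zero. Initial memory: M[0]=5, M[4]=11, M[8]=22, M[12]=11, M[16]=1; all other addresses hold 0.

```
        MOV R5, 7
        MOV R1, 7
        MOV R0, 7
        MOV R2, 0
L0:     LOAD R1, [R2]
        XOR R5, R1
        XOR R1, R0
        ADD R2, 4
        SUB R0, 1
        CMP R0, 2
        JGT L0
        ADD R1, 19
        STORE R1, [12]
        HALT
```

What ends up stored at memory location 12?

21

after MOV R5, 7: R5=7
after MOV R1, 7: R1=7
after MOV R0, 7: R0=7
after MOV R2, 0: R2=0
after LOAD R1, [R2]: R1=M[0]=5
after XOR R5, R1: R5=7^5=2
after XOR R1, R0: R1=5^7=2
after ADD R2, 4: R2=0+4=4
after SUB R0, 1: R0=7-1=6
CMP R0, 2  (cmp 6,2)
JGT L0: taken
after LOAD R1, [R2]: R1=M[4]=11
after XOR R5, R1: R5=2^11=9
after XOR R1, R0: R1=11^6=13
after ADD R2, 4: R2=4+4=8
after SUB R0, 1: R0=6-1=5
CMP R0, 2  (cmp 5,2)
JGT L0: taken
after LOAD R1, [R2]: R1=M[8]=22
after XOR R5, R1: R5=9^22=31
after XOR R1, R0: R1=22^5=19
after ADD R2, 4: R2=8+4=12
after SUB R0, 1: R0=5-1=4
CMP R0, 2  (cmp 4,2)
JGT L0: taken
after LOAD R1, [R2]: R1=M[12]=11
after XOR R5, R1: R5=31^11=20
after XOR R1, R0: R1=11^4=15
after ADD R2, 4: R2=12+4=16
after SUB R0, 1: R0=4-1=3
CMP R0, 2  (cmp 3,2)
JGT L0: taken
after LOAD R1, [R2]: R1=M[16]=1
after XOR R5, R1: R5=20^1=21
after XOR R1, R0: R1=1^3=2
after ADD R2, 4: R2=16+4=20
after SUB R0, 1: R0=3-1=2
CMP R0, 2  (cmp 2,2)
JGT L0: not taken
after ADD R1, 19: R1=2+19=21
STORE R1, [12] → M[12]=21
halt.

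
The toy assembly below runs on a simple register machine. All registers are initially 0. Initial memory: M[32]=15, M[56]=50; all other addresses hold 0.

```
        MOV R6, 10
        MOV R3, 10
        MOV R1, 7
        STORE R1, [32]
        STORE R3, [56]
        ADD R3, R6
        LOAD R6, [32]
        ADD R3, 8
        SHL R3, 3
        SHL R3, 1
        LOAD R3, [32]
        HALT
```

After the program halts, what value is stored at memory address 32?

7

R6=10
R3=10
R1=7
STORE R1, [32] → M[32]=7
STORE R3, [56] → M[56]=10
R3=10+10=20
R6=M[32]=7
R3=20+8=28
R3=28<<3=224
R3=224<<1=448
R3=M[32]=7
halt.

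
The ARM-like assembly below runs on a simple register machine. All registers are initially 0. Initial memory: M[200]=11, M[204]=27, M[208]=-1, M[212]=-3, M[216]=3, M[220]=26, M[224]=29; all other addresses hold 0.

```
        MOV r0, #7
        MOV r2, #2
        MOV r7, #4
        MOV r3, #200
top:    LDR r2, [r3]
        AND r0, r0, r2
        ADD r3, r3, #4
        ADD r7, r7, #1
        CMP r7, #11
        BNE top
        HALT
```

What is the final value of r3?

228

r0=7
r2=2
r7=4
r3=200
r2=M[200]=11
r0=7&11=3
r3=200+4=204
r7=4+1=5
CMP r7, #11  (cmp 5,11)
BNE top: taken
r2=M[204]=27
r0=3&27=3
r3=204+4=208
r7=5+1=6
CMP r7, #11  (cmp 6,11)
BNE top: taken
r2=M[208]=-1
r0=3&(-1)=3
r3=208+4=212
r7=6+1=7
CMP r7, #11  (cmp 7,11)
BNE top: taken
r2=M[212]=-3
r0=3&(-3)=1
r3=212+4=216
r7=7+1=8
CMP r7, #11  (cmp 8,11)
BNE top: taken
r2=M[216]=3
r0=1&3=1
r3=216+4=220
r7=8+1=9
CMP r7, #11  (cmp 9,11)
BNE top: taken
r2=M[220]=26
r0=1&26=0
r3=220+4=224
r7=9+1=10
CMP r7, #11  (cmp 10,11)
BNE top: taken
r2=M[224]=29
r0=0&29=0
r3=224+4=228
r7=10+1=11
CMP r7, #11  (cmp 11,11)
BNE top: not taken
halt.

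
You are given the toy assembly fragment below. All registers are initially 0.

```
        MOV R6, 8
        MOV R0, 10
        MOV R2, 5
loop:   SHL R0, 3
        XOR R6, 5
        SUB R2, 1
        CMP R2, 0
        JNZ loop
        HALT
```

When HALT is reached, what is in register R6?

13

MOV R6, 8 → R6=8
MOV R0, 10 → R0=10
MOV R2, 5 → R2=5
SHL R0, 3 → R0=10<<3=80
XOR R6, 5 → R6=8^5=13
SUB R2, 1 → R2=5-1=4
CMP R2, 0  (cmp 4,0)
JNZ loop: taken
SHL R0, 3 → R0=80<<3=640
XOR R6, 5 → R6=13^5=8
SUB R2, 1 → R2=4-1=3
CMP R2, 0  (cmp 3,0)
JNZ loop: taken
SHL R0, 3 → R0=640<<3=5120
XOR R6, 5 → R6=8^5=13
SUB R2, 1 → R2=3-1=2
CMP R2, 0  (cmp 2,0)
JNZ loop: taken
SHL R0, 3 → R0=5120<<3=40960
XOR R6, 5 → R6=13^5=8
SUB R2, 1 → R2=2-1=1
CMP R2, 0  (cmp 1,0)
JNZ loop: taken
SHL R0, 3 → R0=40960<<3=327680
XOR R6, 5 → R6=8^5=13
SUB R2, 1 → R2=1-1=0
CMP R2, 0  (cmp 0,0)
JNZ loop: not taken
halt.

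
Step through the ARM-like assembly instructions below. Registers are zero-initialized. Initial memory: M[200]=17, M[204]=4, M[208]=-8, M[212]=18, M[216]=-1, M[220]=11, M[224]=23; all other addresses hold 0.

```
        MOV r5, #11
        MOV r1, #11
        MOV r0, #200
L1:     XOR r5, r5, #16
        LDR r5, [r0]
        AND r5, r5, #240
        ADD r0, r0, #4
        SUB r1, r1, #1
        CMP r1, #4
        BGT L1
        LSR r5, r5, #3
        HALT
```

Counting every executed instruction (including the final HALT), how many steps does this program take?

after MOV r5, #11: r5=11
after MOV r1, #11: r1=11
after MOV r0, #200: r0=200
after XOR r5, r5, #16: r5=11^16=27
after LDR r5, [r0]: r5=M[200]=17
after AND r5, r5, #240: r5=17&240=16
after ADD r0, r0, #4: r0=200+4=204
after SUB r1, r1, #1: r1=11-1=10
CMP r1, #4  (cmp 10,4)
BGT L1: taken
after XOR r5, r5, #16: r5=16^16=0
after LDR r5, [r0]: r5=M[204]=4
after AND r5, r5, #240: r5=4&240=0
after ADD r0, r0, #4: r0=204+4=208
after SUB r1, r1, #1: r1=10-1=9
CMP r1, #4  (cmp 9,4)
BGT L1: taken
after XOR r5, r5, #16: r5=0^16=16
after LDR r5, [r0]: r5=M[208]=-8
after AND r5, r5, #240: r5=(-8)&240=240
after ADD r0, r0, #4: r0=208+4=212
after SUB r1, r1, #1: r1=9-1=8
CMP r1, #4  (cmp 8,4)
BGT L1: taken
after XOR r5, r5, #16: r5=240^16=224
after LDR r5, [r0]: r5=M[212]=18
after AND r5, r5, #240: r5=18&240=16
after ADD r0, r0, #4: r0=212+4=216
after SUB r1, r1, #1: r1=8-1=7
CMP r1, #4  (cmp 7,4)
BGT L1: taken
after XOR r5, r5, #16: r5=16^16=0
after LDR r5, [r0]: r5=M[216]=-1
after AND r5, r5, #240: r5=(-1)&240=240
after ADD r0, r0, #4: r0=216+4=220
after SUB r1, r1, #1: r1=7-1=6
CMP r1, #4  (cmp 6,4)
BGT L1: taken
after XOR r5, r5, #16: r5=240^16=224
after LDR r5, [r0]: r5=M[220]=11
after AND r5, r5, #240: r5=11&240=0
after ADD r0, r0, #4: r0=220+4=224
after SUB r1, r1, #1: r1=6-1=5
CMP r1, #4  (cmp 5,4)
BGT L1: taken
after XOR r5, r5, #16: r5=0^16=16
after LDR r5, [r0]: r5=M[224]=23
after AND r5, r5, #240: r5=23&240=16
after ADD r0, r0, #4: r0=224+4=228
after SUB r1, r1, #1: r1=5-1=4
CMP r1, #4  (cmp 4,4)
BGT L1: not taken
after LSR r5, r5, #3: r5=16>>3=2
halt.
Total executed instructions: 54.

54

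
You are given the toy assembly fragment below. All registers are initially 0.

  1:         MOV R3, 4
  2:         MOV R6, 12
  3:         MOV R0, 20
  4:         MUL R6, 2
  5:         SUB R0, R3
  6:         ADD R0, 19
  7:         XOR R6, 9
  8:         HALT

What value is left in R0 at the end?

R3=4
R6=12
R0=20
R6=12*2=24
R0=20-4=16
R0=16+19=35
R6=24^9=17
halt.

35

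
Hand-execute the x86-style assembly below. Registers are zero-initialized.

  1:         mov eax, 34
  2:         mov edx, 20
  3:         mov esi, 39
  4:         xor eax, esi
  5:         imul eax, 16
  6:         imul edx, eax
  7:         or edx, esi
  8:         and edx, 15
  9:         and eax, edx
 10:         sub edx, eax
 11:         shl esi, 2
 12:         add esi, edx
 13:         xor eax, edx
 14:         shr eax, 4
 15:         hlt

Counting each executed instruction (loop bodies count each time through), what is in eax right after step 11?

eax=34
edx=20
esi=39
eax=34^39=5
eax=5*16=80
edx=20*80=1600
edx=1600|39=1639
edx=1639&15=7
eax=80&7=0
edx=7-0=7
esi=39<<2=156
After step 11: eax = 0.

0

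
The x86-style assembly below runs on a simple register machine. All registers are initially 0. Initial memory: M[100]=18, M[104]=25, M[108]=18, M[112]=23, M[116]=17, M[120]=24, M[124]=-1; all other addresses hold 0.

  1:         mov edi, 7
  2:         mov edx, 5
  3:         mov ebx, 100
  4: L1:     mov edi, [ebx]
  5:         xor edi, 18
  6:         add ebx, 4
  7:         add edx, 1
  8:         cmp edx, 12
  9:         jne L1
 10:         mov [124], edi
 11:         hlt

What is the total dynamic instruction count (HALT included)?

after mov edi, 7: edi=7
after mov edx, 5: edx=5
after mov ebx, 100: ebx=100
after mov edi, [ebx]: edi=M[100]=18
after xor edi, 18: edi=18^18=0
after add ebx, 4: ebx=100+4=104
after add edx, 1: edx=5+1=6
cmp edx, 12  (cmp 6,12)
jne L1: taken
after mov edi, [ebx]: edi=M[104]=25
after xor edi, 18: edi=25^18=11
after add ebx, 4: ebx=104+4=108
after add edx, 1: edx=6+1=7
cmp edx, 12  (cmp 7,12)
jne L1: taken
after mov edi, [ebx]: edi=M[108]=18
after xor edi, 18: edi=18^18=0
after add ebx, 4: ebx=108+4=112
after add edx, 1: edx=7+1=8
cmp edx, 12  (cmp 8,12)
jne L1: taken
after mov edi, [ebx]: edi=M[112]=23
after xor edi, 18: edi=23^18=5
after add ebx, 4: ebx=112+4=116
after add edx, 1: edx=8+1=9
cmp edx, 12  (cmp 9,12)
jne L1: taken
after mov edi, [ebx]: edi=M[116]=17
after xor edi, 18: edi=17^18=3
after add ebx, 4: ebx=116+4=120
after add edx, 1: edx=9+1=10
cmp edx, 12  (cmp 10,12)
jne L1: taken
after mov edi, [ebx]: edi=M[120]=24
after xor edi, 18: edi=24^18=10
after add ebx, 4: ebx=120+4=124
after add edx, 1: edx=10+1=11
cmp edx, 12  (cmp 11,12)
jne L1: taken
after mov edi, [ebx]: edi=M[124]=-1
after xor edi, 18: edi=(-1)^18=-19
after add ebx, 4: ebx=124+4=128
after add edx, 1: edx=11+1=12
cmp edx, 12  (cmp 12,12)
jne L1: not taken
mov [124], edi → M[124]=-19
halt.
Total executed instructions: 47.

47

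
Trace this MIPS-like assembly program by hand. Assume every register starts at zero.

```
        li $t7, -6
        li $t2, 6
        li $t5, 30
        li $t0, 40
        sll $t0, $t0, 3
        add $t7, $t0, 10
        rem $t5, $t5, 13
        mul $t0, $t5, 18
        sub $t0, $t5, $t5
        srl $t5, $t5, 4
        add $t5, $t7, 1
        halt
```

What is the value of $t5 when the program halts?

li $t7, -6 → $t7=-6
li $t2, 6 → $t2=6
li $t5, 30 → $t5=30
li $t0, 40 → $t0=40
sll $t0, $t0, 3 → $t0=40<<3=320
add $t7, $t0, 10 → $t7=320+10=330
rem $t5, $t5, 13 → $t5=30%13=4
mul $t0, $t5, 18 → $t0=4*18=72
sub $t0, $t5, $t5 → $t0=4-4=0
srl $t5, $t5, 4 → $t5=4>>4=0
add $t5, $t7, 1 → $t5=330+1=331
halt.

331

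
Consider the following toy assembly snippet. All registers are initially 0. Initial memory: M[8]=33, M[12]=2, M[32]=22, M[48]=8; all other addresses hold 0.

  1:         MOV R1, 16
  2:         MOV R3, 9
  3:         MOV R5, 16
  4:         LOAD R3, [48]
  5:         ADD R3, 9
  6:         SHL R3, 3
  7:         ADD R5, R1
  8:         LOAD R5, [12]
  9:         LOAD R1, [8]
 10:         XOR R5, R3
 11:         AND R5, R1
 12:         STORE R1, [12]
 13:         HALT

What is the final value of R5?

R1=16
R3=9
R5=16
R3=M[48]=8
R3=8+9=17
R3=17<<3=136
R5=16+16=32
R5=M[12]=2
R1=M[8]=33
R5=2^136=138
R5=138&33=0
STORE R1, [12] → M[12]=33
halt.

0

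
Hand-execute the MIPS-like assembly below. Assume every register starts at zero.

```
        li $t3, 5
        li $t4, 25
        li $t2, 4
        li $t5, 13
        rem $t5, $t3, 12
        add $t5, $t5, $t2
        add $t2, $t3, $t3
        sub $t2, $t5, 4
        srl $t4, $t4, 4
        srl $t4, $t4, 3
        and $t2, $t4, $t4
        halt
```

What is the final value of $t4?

li $t3, 5 → $t3=5
li $t4, 25 → $t4=25
li $t2, 4 → $t2=4
li $t5, 13 → $t5=13
rem $t5, $t3, 12 → $t5=5%12=5
add $t5, $t5, $t2 → $t5=5+4=9
add $t2, $t3, $t3 → $t2=5+5=10
sub $t2, $t5, 4 → $t2=9-4=5
srl $t4, $t4, 4 → $t4=25>>4=1
srl $t4, $t4, 3 → $t4=1>>3=0
and $t2, $t4, $t4 → $t2=0&0=0
halt.

0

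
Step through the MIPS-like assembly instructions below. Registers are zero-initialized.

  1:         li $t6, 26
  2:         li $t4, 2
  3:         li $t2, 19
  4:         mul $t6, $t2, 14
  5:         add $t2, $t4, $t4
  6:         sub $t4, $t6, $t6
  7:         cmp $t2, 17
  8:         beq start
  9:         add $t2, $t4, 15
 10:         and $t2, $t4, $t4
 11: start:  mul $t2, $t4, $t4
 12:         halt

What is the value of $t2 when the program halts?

0

li $t6, 26 → $t6=26
li $t4, 2 → $t4=2
li $t2, 19 → $t2=19
mul $t6, $t2, 14 → $t6=19*14=266
add $t2, $t4, $t4 → $t2=2+2=4
sub $t4, $t6, $t6 → $t4=266-266=0
cmp $t2, 17  (cmp 4,17)
beq start: not taken
add $t2, $t4, 15 → $t2=0+15=15
and $t2, $t4, $t4 → $t2=0&0=0
mul $t2, $t4, $t4 → $t2=0*0=0
halt.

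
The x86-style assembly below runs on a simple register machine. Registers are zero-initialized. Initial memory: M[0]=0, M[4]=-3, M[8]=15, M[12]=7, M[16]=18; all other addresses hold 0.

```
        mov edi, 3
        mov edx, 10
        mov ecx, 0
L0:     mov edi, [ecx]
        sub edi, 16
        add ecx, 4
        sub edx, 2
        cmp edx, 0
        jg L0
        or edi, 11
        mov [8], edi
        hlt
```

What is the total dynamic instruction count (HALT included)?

after mov edi, 3: edi=3
after mov edx, 10: edx=10
after mov ecx, 0: ecx=0
after mov edi, [ecx]: edi=M[0]=0
after sub edi, 16: edi=0-16=-16
after add ecx, 4: ecx=0+4=4
after sub edx, 2: edx=10-2=8
cmp edx, 0  (cmp 8,0)
jg L0: taken
after mov edi, [ecx]: edi=M[4]=-3
after sub edi, 16: edi=(-3)-16=-19
after add ecx, 4: ecx=4+4=8
after sub edx, 2: edx=8-2=6
cmp edx, 0  (cmp 6,0)
jg L0: taken
after mov edi, [ecx]: edi=M[8]=15
after sub edi, 16: edi=15-16=-1
after add ecx, 4: ecx=8+4=12
after sub edx, 2: edx=6-2=4
cmp edx, 0  (cmp 4,0)
jg L0: taken
after mov edi, [ecx]: edi=M[12]=7
after sub edi, 16: edi=7-16=-9
after add ecx, 4: ecx=12+4=16
after sub edx, 2: edx=4-2=2
cmp edx, 0  (cmp 2,0)
jg L0: taken
after mov edi, [ecx]: edi=M[16]=18
after sub edi, 16: edi=18-16=2
after add ecx, 4: ecx=16+4=20
after sub edx, 2: edx=2-2=0
cmp edx, 0  (cmp 0,0)
jg L0: not taken
after or edi, 11: edi=2|11=11
mov [8], edi → M[8]=11
halt.
Total executed instructions: 36.

36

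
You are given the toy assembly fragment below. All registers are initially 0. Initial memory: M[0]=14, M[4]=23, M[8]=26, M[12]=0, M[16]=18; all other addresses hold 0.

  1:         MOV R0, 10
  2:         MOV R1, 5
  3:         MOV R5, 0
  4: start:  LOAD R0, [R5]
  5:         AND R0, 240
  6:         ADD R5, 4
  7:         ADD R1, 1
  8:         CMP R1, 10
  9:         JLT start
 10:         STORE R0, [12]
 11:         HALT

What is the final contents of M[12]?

R0=10
R1=5
R5=0
R0=M[0]=14
R0=14&240=0
R5=0+4=4
R1=5+1=6
CMP R1, 10  (cmp 6,10)
JLT start: taken
R0=M[4]=23
R0=23&240=16
R5=4+4=8
R1=6+1=7
CMP R1, 10  (cmp 7,10)
JLT start: taken
R0=M[8]=26
R0=26&240=16
R5=8+4=12
R1=7+1=8
CMP R1, 10  (cmp 8,10)
JLT start: taken
R0=M[12]=0
R0=0&240=0
R5=12+4=16
R1=8+1=9
CMP R1, 10  (cmp 9,10)
JLT start: taken
R0=M[16]=18
R0=18&240=16
R5=16+4=20
R1=9+1=10
CMP R1, 10  (cmp 10,10)
JLT start: not taken
STORE R0, [12] → M[12]=16
halt.

16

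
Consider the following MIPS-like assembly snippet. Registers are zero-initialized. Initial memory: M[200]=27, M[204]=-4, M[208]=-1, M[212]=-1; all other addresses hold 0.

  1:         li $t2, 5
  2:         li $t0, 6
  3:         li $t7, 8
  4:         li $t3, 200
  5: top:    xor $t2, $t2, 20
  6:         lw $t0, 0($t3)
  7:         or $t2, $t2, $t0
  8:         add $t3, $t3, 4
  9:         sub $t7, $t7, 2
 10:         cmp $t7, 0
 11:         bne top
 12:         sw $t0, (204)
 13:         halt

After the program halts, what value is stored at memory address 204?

li $t2, 5 → $t2=5
li $t0, 6 → $t0=6
li $t7, 8 → $t7=8
li $t3, 200 → $t3=200
xor $t2, $t2, 20 → $t2=5^20=17
lw $t0, 0($t3) → $t0=M[200]=27
or $t2, $t2, $t0 → $t2=17|27=27
add $t3, $t3, 4 → $t3=200+4=204
sub $t7, $t7, 2 → $t7=8-2=6
cmp $t7, 0  (cmp 6,0)
bne top: taken
xor $t2, $t2, 20 → $t2=27^20=15
lw $t0, 0($t3) → $t0=M[204]=-4
or $t2, $t2, $t0 → $t2=15|(-4)=-1
add $t3, $t3, 4 → $t3=204+4=208
sub $t7, $t7, 2 → $t7=6-2=4
cmp $t7, 0  (cmp 4,0)
bne top: taken
xor $t2, $t2, 20 → $t2=(-1)^20=-21
lw $t0, 0($t3) → $t0=M[208]=-1
or $t2, $t2, $t0 → $t2=(-21)|(-1)=-1
add $t3, $t3, 4 → $t3=208+4=212
sub $t7, $t7, 2 → $t7=4-2=2
cmp $t7, 0  (cmp 2,0)
bne top: taken
xor $t2, $t2, 20 → $t2=(-1)^20=-21
lw $t0, 0($t3) → $t0=M[212]=-1
or $t2, $t2, $t0 → $t2=(-21)|(-1)=-1
add $t3, $t3, 4 → $t3=212+4=216
sub $t7, $t7, 2 → $t7=2-2=0
cmp $t7, 0  (cmp 0,0)
bne top: not taken
sw $t0, (204) → M[204]=-1
halt.

-1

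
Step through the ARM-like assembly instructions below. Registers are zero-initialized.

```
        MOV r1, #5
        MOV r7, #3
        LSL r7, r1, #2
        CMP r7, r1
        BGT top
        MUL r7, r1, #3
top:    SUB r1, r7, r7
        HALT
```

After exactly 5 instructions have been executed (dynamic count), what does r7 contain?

r1=5
r7=3
r7=5<<2=20
CMP r7, r1  (cmp 20,5)
BGT top: taken
After step 5: r7 = 20.

20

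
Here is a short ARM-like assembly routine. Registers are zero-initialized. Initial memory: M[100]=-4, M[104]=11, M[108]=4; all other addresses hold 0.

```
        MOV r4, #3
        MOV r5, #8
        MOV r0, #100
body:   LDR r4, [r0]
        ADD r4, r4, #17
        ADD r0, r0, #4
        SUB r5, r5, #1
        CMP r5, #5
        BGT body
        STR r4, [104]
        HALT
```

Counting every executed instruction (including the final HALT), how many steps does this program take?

MOV r4, #3 → r4=3
MOV r5, #8 → r5=8
MOV r0, #100 → r0=100
LDR r4, [r0] → r4=M[100]=-4
ADD r4, r4, #17 → r4=(-4)+17=13
ADD r0, r0, #4 → r0=100+4=104
SUB r5, r5, #1 → r5=8-1=7
CMP r5, #5  (cmp 7,5)
BGT body: taken
LDR r4, [r0] → r4=M[104]=11
ADD r4, r4, #17 → r4=11+17=28
ADD r0, r0, #4 → r0=104+4=108
SUB r5, r5, #1 → r5=7-1=6
CMP r5, #5  (cmp 6,5)
BGT body: taken
LDR r4, [r0] → r4=M[108]=4
ADD r4, r4, #17 → r4=4+17=21
ADD r0, r0, #4 → r0=108+4=112
SUB r5, r5, #1 → r5=6-1=5
CMP r5, #5  (cmp 5,5)
BGT body: not taken
STR r4, [104] → M[104]=21
halt.
Total executed instructions: 23.

23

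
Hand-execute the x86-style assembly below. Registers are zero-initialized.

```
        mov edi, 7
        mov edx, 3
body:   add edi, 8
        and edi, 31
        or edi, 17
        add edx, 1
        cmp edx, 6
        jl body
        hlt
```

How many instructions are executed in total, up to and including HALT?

after mov edi, 7: edi=7
after mov edx, 3: edx=3
after add edi, 8: edi=7+8=15
after and edi, 31: edi=15&31=15
after or edi, 17: edi=15|17=31
after add edx, 1: edx=3+1=4
cmp edx, 6  (cmp 4,6)
jl body: taken
after add edi, 8: edi=31+8=39
after and edi, 31: edi=39&31=7
after or edi, 17: edi=7|17=23
after add edx, 1: edx=4+1=5
cmp edx, 6  (cmp 5,6)
jl body: taken
after add edi, 8: edi=23+8=31
after and edi, 31: edi=31&31=31
after or edi, 17: edi=31|17=31
after add edx, 1: edx=5+1=6
cmp edx, 6  (cmp 6,6)
jl body: not taken
halt.
Total executed instructions: 21.

21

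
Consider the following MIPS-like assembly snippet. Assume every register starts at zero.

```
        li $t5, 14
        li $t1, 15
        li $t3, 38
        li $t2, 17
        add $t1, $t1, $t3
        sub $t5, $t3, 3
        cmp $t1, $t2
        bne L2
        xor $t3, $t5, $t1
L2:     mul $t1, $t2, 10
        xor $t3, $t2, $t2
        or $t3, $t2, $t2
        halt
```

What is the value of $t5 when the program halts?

35

after li $t5, 14: $t5=14
after li $t1, 15: $t1=15
after li $t3, 38: $t3=38
after li $t2, 17: $t2=17
after add $t1, $t1, $t3: $t1=15+38=53
after sub $t5, $t3, 3: $t5=38-3=35
cmp $t1, $t2  (cmp 53,17)
bne L2: taken
after mul $t1, $t2, 10: $t1=17*10=170
after xor $t3, $t2, $t2: $t3=17^17=0
after or $t3, $t2, $t2: $t3=17|17=17
halt.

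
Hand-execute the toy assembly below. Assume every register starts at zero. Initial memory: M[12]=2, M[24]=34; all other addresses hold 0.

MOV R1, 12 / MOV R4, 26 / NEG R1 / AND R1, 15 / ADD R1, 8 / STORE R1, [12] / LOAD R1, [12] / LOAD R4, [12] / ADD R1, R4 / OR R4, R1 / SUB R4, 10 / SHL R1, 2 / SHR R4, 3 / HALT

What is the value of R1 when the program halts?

MOV R1, 12 → R1=12
MOV R4, 26 → R4=26
NEG R1 → R1=-(12)=-12
AND R1, 15 → R1=(-12)&15=4
ADD R1, 8 → R1=4+8=12
STORE R1, [12] → M[12]=12
LOAD R1, [12] → R1=M[12]=12
LOAD R4, [12] → R4=M[12]=12
ADD R1, R4 → R1=12+12=24
OR R4, R1 → R4=12|24=28
SUB R4, 10 → R4=28-10=18
SHL R1, 2 → R1=24<<2=96
SHR R4, 3 → R4=18>>3=2
halt.

96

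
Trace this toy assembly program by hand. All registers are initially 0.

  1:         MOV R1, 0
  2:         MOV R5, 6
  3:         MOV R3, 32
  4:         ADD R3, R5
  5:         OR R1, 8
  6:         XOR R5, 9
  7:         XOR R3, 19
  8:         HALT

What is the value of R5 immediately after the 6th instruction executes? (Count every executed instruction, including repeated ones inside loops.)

MOV R1, 0 → R1=0
MOV R5, 6 → R5=6
MOV R3, 32 → R3=32
ADD R3, R5 → R3=32+6=38
OR R1, 8 → R1=0|8=8
XOR R5, 9 → R5=6^9=15
After step 6: R5 = 15.

15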